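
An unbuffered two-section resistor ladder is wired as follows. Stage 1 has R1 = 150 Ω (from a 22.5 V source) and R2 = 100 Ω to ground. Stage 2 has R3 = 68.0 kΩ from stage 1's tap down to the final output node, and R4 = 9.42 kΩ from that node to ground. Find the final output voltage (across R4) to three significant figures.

Stage 2 presents R3+R4 = 77420 Ω as a load on stage 1's tap.
Stage 1's lower leg becomes R2‖(R3+R4) = 99.87 Ω, so V_mid = 22.5 × 99.87/249.9 = 8.993 V.
Stage 2 is itself unloaded: V_out = V_mid × R4/(R3+R4) = 8.993 × 9420/77420 = 1.09 V.

V_out ≈ 1.09 V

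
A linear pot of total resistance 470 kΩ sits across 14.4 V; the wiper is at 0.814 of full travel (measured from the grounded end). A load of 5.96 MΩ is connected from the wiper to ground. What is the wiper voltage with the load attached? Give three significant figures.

The wiper splits the pot into (1−α)R = 87.42 kΩ above and αR = 382.6 kΩ below.
Lower section ‖ load = 359.5 kΩ.
V_wiper = 14.4 × 359.5/(87.42 + 359.5) = 11.6 V.

V ≈ 11.6 V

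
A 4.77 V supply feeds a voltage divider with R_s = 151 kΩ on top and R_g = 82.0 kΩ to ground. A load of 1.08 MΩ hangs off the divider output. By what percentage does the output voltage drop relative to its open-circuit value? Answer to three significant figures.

The divider's output (Thévenin) resistance is R_s‖R_g = 53.14 kΩ.
Fractional drop under load = R_th/(R_th + R_L) = 53.14 / (53.14 + 1080) = 0.04690.
So the output falls by 4.69 %.

4.69 %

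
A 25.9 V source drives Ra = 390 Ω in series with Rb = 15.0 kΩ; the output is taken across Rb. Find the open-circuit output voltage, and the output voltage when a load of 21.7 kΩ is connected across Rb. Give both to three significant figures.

Open-circuit: V = 25.9 × 15000/(390 + 15000) = 25.2 V.
With the load, Rb becomes Rb‖R_L = 8869 Ω, so V = 25.9 × 8869/9259 = 24.8 V.

Unloaded: 25.2 V; loaded: 24.8 V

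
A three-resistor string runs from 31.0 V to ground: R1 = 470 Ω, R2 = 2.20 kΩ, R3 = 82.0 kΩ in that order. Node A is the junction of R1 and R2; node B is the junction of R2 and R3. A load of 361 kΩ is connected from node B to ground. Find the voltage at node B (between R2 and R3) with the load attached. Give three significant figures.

At node B, R3 is in parallel with the load: R3‖R_L = 66820 Ω.
Below node A the resistance is R2 + (R3‖R_L) = 69020 Ω, so V_A = 31.0 × 69020/69490 = 30.79 V.
Then V_B = V_A × (R3‖R_L)/(R2 + R3‖R_L) = 30.79 × 66820/69020 = 29.8 V.

V ≈ 29.8 V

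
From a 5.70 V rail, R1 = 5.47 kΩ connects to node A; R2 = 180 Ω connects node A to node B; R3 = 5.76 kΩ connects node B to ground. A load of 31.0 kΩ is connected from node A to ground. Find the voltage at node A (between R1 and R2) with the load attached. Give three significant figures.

V ≈ 2.72 V

Below node A the series string R2+R3 = 5940 Ω sits in parallel with the 31000 Ω load: 4985 Ω.
V_A = 5.70 × 4985/(5470 + 4985) = 2.72 V.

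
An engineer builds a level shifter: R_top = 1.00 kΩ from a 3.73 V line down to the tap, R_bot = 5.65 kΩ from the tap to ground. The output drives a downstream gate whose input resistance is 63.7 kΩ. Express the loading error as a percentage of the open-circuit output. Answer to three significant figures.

The divider's output (Thévenin) resistance is R_top‖R_bot = 0.8496 kΩ.
Fractional drop under load = R_th/(R_th + R_L) = 0.8496 / (0.8496 + 63.7) = 0.01316.
So the output falls by 1.32 %.

1.32 %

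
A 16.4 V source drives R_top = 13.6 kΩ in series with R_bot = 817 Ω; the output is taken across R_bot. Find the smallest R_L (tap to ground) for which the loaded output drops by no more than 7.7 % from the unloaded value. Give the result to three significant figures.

Output resistance R_th = R_top‖R_bot = (13600 × 817)/14420 = 770.7 Ω.
The fractional drop is R_th/(R_th + R_L); requiring this ≤ 0.0770 gives R_L ≥ R_th(1/0.0770 − 1) = 770.7 × 11.99 = 9.24 kΩ.

R_L(min) ≈ 9.24 kΩ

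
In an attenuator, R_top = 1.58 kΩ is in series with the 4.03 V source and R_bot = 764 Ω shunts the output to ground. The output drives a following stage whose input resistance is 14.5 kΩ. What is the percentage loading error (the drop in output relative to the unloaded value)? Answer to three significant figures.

The divider's output (Thévenin) resistance is R_top‖R_bot = 515.0 Ω.
Fractional drop under load = R_th/(R_th + R_L) = 515.0 / (515.0 + 14500) = 0.03430.
So the output falls by 3.43 %.

3.43 %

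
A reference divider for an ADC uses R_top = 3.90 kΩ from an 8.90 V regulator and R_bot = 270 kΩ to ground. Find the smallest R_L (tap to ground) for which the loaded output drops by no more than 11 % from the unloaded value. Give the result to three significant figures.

R_L(min) ≈ 31.1 kΩ

Output resistance R_th = R_top‖R_bot = (3.90 × 270)/273.9 = 3.844 kΩ.
The fractional drop is R_th/(R_th + R_L); requiring this ≤ 0.110 gives R_L ≥ R_th(1/0.110 − 1) = 3.844 × 8.091 = 31.1 kΩ.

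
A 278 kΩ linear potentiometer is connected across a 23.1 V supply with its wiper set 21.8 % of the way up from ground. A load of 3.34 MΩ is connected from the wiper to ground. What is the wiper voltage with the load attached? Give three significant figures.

V ≈ 4.97 V

The wiper splits the pot into (1−α)R = 217.4 kΩ above and αR = 60.60 kΩ below.
Lower section ‖ load = 59.52 kΩ.
V_wiper = 23.1 × 59.52/(217.4 + 59.52) = 4.97 V.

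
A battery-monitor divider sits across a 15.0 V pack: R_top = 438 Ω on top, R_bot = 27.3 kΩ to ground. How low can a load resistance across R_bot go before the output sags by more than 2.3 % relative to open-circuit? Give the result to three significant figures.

Output resistance R_th = R_top‖R_bot = (438 × 27300)/27740 = 431.1 Ω.
The fractional drop is R_th/(R_th + R_L); requiring this ≤ 0.0230 gives R_L ≥ R_th(1/0.0230 − 1) = 431.1 × 42.48 = 18.3 kΩ.

R_L(min) ≈ 18.3 kΩ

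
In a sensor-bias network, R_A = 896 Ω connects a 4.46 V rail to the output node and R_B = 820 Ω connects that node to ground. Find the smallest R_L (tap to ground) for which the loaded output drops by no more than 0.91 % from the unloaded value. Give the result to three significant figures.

R_L(min) ≈ 46.6 kΩ

Output resistance R_th = R_A‖R_B = (896 × 820)/1716 = 428.2 Ω.
The fractional drop is R_th/(R_th + R_L); requiring this ≤ 0.00910 gives R_L ≥ R_th(1/0.00910 − 1) = 428.2 × 108.9 = 46.6 kΩ.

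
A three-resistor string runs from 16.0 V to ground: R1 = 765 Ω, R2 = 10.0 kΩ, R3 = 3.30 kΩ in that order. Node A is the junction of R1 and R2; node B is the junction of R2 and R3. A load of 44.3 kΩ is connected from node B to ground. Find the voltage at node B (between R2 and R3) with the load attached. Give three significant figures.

At node B, R3 is in parallel with the load: R3‖R_L = 3071 Ω.
Below node A the resistance is R2 + (R3‖R_L) = 13070 Ω, so V_A = 16.0 × 13070/13840 = 15.12 V.
Then V_B = V_A × (R3‖R_L)/(R2 + R3‖R_L) = 15.12 × 3071/13070 = 3.55 V.

V ≈ 3.55 V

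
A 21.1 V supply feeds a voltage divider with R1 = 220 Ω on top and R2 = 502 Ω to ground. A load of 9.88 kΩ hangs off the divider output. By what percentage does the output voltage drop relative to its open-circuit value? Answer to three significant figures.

The divider's output (Thévenin) resistance is R1‖R2 = 153.0 Ω.
Fractional drop under load = R_th/(R_th + R_L) = 153.0 / (153.0 + 9880) = 0.01525.
So the output falls by 1.52 %.

1.52 %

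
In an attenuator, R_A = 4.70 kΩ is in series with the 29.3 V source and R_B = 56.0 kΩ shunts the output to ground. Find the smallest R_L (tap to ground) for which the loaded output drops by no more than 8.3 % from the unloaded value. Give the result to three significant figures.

R_L(min) ≈ 47.9 kΩ

Output resistance R_th = R_A‖R_B = (4.70 × 56.0)/60.70 = 4.336 kΩ.
The fractional drop is R_th/(R_th + R_L); requiring this ≤ 0.0830 gives R_L ≥ R_th(1/0.0830 − 1) = 4.336 × 11.05 = 47.9 kΩ.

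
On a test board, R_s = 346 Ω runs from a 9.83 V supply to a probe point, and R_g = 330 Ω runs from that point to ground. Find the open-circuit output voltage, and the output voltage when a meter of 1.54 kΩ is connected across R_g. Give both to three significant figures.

Open-circuit: V = 9.83 × 330/(346 + 330) = 4.80 V.
With the load, R_g becomes R_g‖R_L = 271.8 Ω, so V = 9.83 × 271.8/617.8 = 4.32 V.

Unloaded: 4.80 V; loaded: 4.32 V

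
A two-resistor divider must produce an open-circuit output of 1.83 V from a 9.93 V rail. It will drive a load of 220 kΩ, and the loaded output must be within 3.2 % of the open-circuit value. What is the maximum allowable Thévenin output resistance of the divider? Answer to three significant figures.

Loading drop = R_th/(R_th + R_L) ≤ 0.0320, so R_th ≤ R_L · ε/(1−ε) = 220 kΩ × 0.0320/0.9680 = 7.27 kΩ.
(Any R1, R2 with R2/(R1+R2) = 0.184 and R1‖R2 ≤ 7.27 kΩ will meet the spec.)

R_th ≤ 7.27 kΩ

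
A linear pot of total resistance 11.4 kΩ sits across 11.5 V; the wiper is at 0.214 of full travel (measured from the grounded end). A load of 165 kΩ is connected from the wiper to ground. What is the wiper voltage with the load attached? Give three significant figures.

The wiper splits the pot into (1−α)R = 8.960 kΩ above and αR = 2.440 kΩ below.
Lower section ‖ load = 2.404 kΩ.
V_wiper = 11.5 × 2.404/(8.960 + 2.404) = 2.43 V.

V ≈ 2.43 V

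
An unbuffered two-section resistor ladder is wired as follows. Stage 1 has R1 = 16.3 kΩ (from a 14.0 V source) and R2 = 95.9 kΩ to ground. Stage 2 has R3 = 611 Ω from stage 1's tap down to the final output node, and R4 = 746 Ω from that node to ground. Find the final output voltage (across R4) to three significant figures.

Stage 2 presents R3+R4 = 1357 Ω as a load on stage 1's tap.
Stage 1's lower leg becomes R2‖(R3+R4) = 1338 Ω, so V_mid = 14.0 × 1338/17640 = 1.062 V.
Stage 2 is itself unloaded: V_out = V_mid × R4/(R3+R4) = 1.062 × 746/1357 = 0.584 V.

V_out ≈ 0.584 V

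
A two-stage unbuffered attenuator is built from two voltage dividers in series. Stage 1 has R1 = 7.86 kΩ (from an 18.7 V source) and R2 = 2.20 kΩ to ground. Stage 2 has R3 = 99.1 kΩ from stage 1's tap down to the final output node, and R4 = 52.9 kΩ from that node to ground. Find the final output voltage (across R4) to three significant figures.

Stage 2 presents R3+R4 = 152.0 kΩ as a load on stage 1's tap.
Stage 1's lower leg becomes R2‖(R3+R4) = 2.169 kΩ, so V_mid = 18.7 × 2.169/10.03 = 4.044 V.
Stage 2 is itself unloaded: V_out = V_mid × R4/(R3+R4) = 4.044 × 52.9/152.0 = 1.41 V.

V_out ≈ 1.41 V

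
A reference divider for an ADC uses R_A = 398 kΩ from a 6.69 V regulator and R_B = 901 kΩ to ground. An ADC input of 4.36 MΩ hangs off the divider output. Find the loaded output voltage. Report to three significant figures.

V_out ≈ 4.36 V

The load sits in parallel with R_B: R_B‖R_L = (901 × 4360) / (901 + 4360) = 746.7 kΩ.
V_out = 6.69 × 746.7 / (398 + 746.7) = 6.69 × 746.7/1145 = 4.36 V.
(Unloaded it would have been 4.64 V.)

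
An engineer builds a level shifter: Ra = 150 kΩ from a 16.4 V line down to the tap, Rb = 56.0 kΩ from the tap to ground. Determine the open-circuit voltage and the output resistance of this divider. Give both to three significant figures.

V_th is the open-circuit tap voltage: 16.4 × 56.0/(150 + 56.0) = 4.46 V.
With the supply zeroed, Ra and Rb appear in parallel from the tap: R_th = Ra‖Rb = (150 × 56.0)/206.0 = 40.8 kΩ.

V_th = 4.46 V, R_th = 40.8 kΩ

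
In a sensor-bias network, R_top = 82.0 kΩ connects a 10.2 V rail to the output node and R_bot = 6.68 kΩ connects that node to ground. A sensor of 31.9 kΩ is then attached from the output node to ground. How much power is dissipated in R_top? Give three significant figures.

P ≈ 1.11 mW

Total resistance from the source is R_top + (R_bot‖R_L) = 87.52 kΩ, so I = 10.2/87.52 kΩ = 0.1165 mA.
P = I²·R_top = (0.1165 mA)² × 82.0 kΩ = 1.11 mW.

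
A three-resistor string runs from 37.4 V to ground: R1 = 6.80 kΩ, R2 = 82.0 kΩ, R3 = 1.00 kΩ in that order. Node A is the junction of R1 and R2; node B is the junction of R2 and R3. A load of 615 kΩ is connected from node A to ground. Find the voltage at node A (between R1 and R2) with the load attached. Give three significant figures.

Below node A the series string R2+R3 = 83.00 kΩ sits in parallel with the 615 kΩ load: 73.13 kΩ.
V_A = 37.4 × 73.13/(6.80 + 73.13) = 34.2 V.

V ≈ 34.2 V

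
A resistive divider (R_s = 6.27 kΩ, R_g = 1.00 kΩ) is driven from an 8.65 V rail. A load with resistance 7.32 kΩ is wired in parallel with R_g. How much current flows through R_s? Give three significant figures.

I ≈ 1.21 mA

R_g‖R_L = 0.8798 kΩ, so the source sees R_s + R_g‖R_L = 7.150 kΩ.
I = 8.65 V / 7.150 kΩ = 1.21 mA.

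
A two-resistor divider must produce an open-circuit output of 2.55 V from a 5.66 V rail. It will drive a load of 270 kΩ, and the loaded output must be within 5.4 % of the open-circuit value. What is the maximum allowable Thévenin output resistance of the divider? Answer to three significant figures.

R_th ≤ 15.4 kΩ

Loading drop = R_th/(R_th + R_L) ≤ 0.0540, so R_th ≤ R_L · ε/(1−ε) = 270 kΩ × 0.0540/0.9460 = 15.4 kΩ.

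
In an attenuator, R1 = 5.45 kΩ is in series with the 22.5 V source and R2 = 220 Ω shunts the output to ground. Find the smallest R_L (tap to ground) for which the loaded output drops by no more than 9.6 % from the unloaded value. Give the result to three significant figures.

Output resistance R_th = R1‖R2 = (5450 × 220)/5670 = 211.5 Ω.
The fractional drop is R_th/(R_th + R_L); requiring this ≤ 0.0960 gives R_L ≥ R_th(1/0.0960 − 1) = 211.5 × 9.417 = 1.99 kΩ.

R_L(min) ≈ 1.99 kΩ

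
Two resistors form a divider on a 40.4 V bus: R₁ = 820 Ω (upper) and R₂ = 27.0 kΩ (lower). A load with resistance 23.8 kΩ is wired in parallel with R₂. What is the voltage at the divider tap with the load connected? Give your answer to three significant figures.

V_out ≈ 37.9 V

The load sits in parallel with R₂: R₂‖R_L = (27000 × 23800) / (27000 + 23800) = 12650 Ω.
V_out = 40.4 × 12650 / (820 + 12650) = 40.4 × 12650/13470 = 37.9 V.
(Unloaded it would have been 39.2 V.)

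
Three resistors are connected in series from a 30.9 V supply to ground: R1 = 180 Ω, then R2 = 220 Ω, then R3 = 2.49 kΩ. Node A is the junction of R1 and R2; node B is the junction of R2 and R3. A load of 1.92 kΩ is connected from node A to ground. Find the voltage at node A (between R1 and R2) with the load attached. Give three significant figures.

Below node A the series string R2+R3 = 2710 Ω sits in parallel with the 1920 Ω load: 1124 Ω.
V_A = 30.9 × 1124/(180 + 1124) = 26.6 V.

V ≈ 26.6 V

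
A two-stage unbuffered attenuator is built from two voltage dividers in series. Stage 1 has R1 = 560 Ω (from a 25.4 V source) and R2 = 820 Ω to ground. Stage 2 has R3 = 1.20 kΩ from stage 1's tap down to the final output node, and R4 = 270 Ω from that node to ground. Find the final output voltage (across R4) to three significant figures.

V_out ≈ 2.26 V

Stage 2 presents R3+R4 = 1470 Ω as a load on stage 1's tap.
Stage 1's lower leg becomes R2‖(R3+R4) = 526.4 Ω, so V_mid = 25.4 × 526.4/1086 = 12.31 V.
Stage 2 is itself unloaded: V_out = V_mid × R4/(R3+R4) = 12.31 × 270/1470 = 2.26 V.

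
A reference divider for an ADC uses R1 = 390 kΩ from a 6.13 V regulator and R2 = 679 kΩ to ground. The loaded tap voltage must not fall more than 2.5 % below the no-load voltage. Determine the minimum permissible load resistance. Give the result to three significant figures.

Output resistance R_th = R1‖R2 = (390 × 679)/1069 = 247.7 kΩ.
The fractional drop is R_th/(R_th + R_L); requiring this ≤ 0.0250 gives R_L ≥ R_th(1/0.0250 − 1) = 247.7 × 39.00 = 9.66 MΩ.

R_L(min) ≈ 9.66 MΩ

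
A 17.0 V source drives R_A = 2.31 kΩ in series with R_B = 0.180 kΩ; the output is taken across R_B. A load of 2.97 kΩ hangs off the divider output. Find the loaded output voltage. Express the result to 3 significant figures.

The load sits in parallel with R_B: R_B‖R_L = (180 × 2970) / (180 + 2970) = 169.7 Ω.
V_out = 17.0 × 169.7 / (2310 + 169.7) = 17.0 × 169.7/2480 = 1.16 V.

V_out ≈ 1.16 V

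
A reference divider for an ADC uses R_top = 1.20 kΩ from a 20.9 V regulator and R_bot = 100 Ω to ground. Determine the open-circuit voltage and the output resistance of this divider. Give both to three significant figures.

V_th = 1.61 V, R_th = 92.3 Ω

V_th is the open-circuit tap voltage: 20.9 × 100/(1200 + 100) = 1.61 V.
With the supply zeroed, R_top and R_bot appear in parallel from the tap: R_th = R_top‖R_bot = (1200 × 100)/1300 = 92.3 Ω.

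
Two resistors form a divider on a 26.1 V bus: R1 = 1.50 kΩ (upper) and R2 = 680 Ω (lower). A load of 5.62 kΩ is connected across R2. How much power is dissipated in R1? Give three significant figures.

P ≈ 230 mW

Total resistance from the source is R1 + (R2‖R_L) = 2107 Ω, so I = 26.1/2107 Ω = 12.39 mA.
P = I²·R1 = (12.39 mA)² × 1.50 kΩ = 230 mW.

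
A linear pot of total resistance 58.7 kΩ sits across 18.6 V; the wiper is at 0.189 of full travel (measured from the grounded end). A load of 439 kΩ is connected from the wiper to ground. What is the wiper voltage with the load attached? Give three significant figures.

The wiper splits the pot into (1−α)R = 47.61 kΩ above and αR = 11.09 kΩ below.
Lower section ‖ load = 10.82 kΩ.
V_wiper = 18.6 × 10.82/(47.61 + 10.82) = 3.44 V.

V ≈ 3.44 V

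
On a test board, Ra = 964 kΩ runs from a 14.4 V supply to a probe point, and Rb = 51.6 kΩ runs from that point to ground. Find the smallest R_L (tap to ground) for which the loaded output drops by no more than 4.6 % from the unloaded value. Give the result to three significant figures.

R_L(min) ≈ 1.02 MΩ

Output resistance R_th = Ra‖Rb = (964 × 51.6)/1016 = 48.98 kΩ.
The fractional drop is R_th/(R_th + R_L); requiring this ≤ 0.0460 gives R_L ≥ R_th(1/0.0460 − 1) = 48.98 × 20.74 = 1.02 MΩ.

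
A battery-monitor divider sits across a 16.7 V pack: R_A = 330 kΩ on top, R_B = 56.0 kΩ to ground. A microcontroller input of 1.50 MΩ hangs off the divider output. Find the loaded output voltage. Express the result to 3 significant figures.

V_out ≈ 2.35 V

The load sits in parallel with R_B: R_B‖R_L = (56.0 × 1500) / (56.0 + 1500) = 53.98 kΩ.
V_out = 16.7 × 53.98 / (330 + 53.98) = 16.7 × 53.98/384.0 = 2.35 V.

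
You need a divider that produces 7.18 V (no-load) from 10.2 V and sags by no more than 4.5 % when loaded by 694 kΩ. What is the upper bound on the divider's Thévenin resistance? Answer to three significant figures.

R_th ≤ 32.7 kΩ

Loading drop = R_th/(R_th + R_L) ≤ 0.0450, so R_th ≤ R_L · ε/(1−ε) = 694 kΩ × 0.0450/0.9550 = 32.7 kΩ.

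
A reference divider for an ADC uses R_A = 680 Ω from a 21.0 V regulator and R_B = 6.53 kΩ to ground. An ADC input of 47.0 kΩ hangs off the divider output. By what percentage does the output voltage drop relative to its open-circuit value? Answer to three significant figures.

The divider's output (Thévenin) resistance is R_A‖R_B = 615.9 Ω.
Fractional drop under load = R_th/(R_th + R_L) = 615.9 / (615.9 + 47000) = 0.01293.
So the output falls by 1.29 %.

1.29 %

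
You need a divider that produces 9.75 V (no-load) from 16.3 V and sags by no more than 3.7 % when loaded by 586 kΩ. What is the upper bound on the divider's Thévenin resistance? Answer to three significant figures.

Loading drop = R_th/(R_th + R_L) ≤ 0.0370, so R_th ≤ R_L · ε/(1−ε) = 586 kΩ × 0.0370/0.9630 = 22.5 kΩ.
(Any R1, R2 with R2/(R1+R2) = 0.598 and R1‖R2 ≤ 22.5 kΩ will meet the spec.)

R_th ≤ 22.5 kΩ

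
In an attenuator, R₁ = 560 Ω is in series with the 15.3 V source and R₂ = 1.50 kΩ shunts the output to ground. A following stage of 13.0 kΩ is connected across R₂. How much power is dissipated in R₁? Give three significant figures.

P ≈ 36.1 mW

Total resistance from the source is R₁ + (R₂‖R_L) = 1905 Ω, so I = 15.3/1905 Ω = 8.032 mA.
P = I²·R₁ = (8.032 mA)² × 560 Ω = 36.1 mW.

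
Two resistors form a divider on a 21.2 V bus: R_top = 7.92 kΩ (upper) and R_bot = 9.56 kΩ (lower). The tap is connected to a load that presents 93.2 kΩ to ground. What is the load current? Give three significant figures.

I_L ≈ 0.119 mA

R_bot‖R_L = 8.671 kΩ; V_out = 21.2 × 8.671/16.59 = 11.08 V.
I_L = V_out / R_L = 11.08 / 93.2 kΩ = 0.119 mA.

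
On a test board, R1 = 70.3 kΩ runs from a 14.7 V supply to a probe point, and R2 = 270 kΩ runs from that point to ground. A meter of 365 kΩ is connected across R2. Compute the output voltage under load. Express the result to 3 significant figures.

V_out ≈ 10.1 V

The load sits in parallel with R2: R2‖R_L = (270 × 365) / (270 + 365) = 155.2 kΩ.
V_out = 14.7 × 155.2 / (70.3 + 155.2) = 14.7 × 155.2/225.5 = 10.1 V.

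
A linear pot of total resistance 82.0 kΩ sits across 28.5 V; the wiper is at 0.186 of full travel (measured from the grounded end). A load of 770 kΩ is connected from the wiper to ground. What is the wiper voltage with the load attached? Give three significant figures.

The wiper splits the pot into (1−α)R = 66.75 kΩ above and αR = 15.25 kΩ below.
Lower section ‖ load = 14.96 kΩ.
V_wiper = 28.5 × 14.96/(66.75 + 14.96) = 5.22 V.

V ≈ 5.22 V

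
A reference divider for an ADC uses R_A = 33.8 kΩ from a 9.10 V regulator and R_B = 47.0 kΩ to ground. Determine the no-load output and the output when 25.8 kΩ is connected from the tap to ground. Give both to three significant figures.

Unloaded: 5.29 V; loaded: 3.00 V

Open-circuit: V = 9.10 × 47.0/(33.8 + 47.0) = 5.29 V.
With the load, R_B becomes R_B‖R_L = 16.66 kΩ, so V = 9.10 × 16.66/50.46 = 3.00 V.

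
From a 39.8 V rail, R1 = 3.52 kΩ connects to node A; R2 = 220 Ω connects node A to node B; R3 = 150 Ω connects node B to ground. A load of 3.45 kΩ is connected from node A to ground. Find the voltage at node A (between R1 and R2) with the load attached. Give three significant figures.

V ≈ 3.45 V

Below node A the series string R2+R3 = 370.0 Ω sits in parallel with the 3450 Ω load: 334.2 Ω.
V_A = 39.8 × 334.2/(3520 + 334.2) = 3.45 V.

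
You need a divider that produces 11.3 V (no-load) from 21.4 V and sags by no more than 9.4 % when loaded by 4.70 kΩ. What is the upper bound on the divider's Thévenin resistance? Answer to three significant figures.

R_th ≤ 488 Ω

Loading drop = R_th/(R_th + R_L) ≤ 0.0940, so R_th ≤ R_L · ε/(1−ε) = 4.70 kΩ × 0.0940/0.9060 = 488 Ω.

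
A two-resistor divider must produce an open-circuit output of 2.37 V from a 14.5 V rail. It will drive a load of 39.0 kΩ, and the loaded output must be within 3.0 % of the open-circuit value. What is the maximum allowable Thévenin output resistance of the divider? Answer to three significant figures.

R_th ≤ 1.21 kΩ

Loading drop = R_th/(R_th + R_L) ≤ 0.0300, so R_th ≤ R_L · ε/(1−ε) = 39.0 kΩ × 0.0300/0.9700 = 1.21 kΩ.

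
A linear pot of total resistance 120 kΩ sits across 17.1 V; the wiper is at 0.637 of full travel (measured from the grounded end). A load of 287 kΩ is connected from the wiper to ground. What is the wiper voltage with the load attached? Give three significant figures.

V ≈ 9.93 V

The wiper splits the pot into (1−α)R = 43.56 kΩ above and αR = 76.44 kΩ below.
Lower section ‖ load = 60.36 kΩ.
V_wiper = 17.1 × 60.36/(43.56 + 60.36) = 9.93 V.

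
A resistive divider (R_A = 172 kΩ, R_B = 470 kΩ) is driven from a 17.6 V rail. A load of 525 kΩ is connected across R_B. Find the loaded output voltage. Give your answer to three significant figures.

The load sits in parallel with R_B: R_B‖R_L = (470 × 525) / (470 + 525) = 248.0 kΩ.
V_out = 17.6 × 248.0 / (172 + 248.0) = 17.6 × 248.0/420.0 = 10.4 V.

V_out ≈ 10.4 V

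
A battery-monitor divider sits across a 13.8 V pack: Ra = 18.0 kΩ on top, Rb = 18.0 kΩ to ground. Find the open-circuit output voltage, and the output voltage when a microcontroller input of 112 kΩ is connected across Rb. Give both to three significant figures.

Open-circuit: V = 13.8 × 18.0/(18.0 + 18.0) = 6.90 V.
With the load, Rb becomes Rb‖R_L = 15.51 kΩ, so V = 13.8 × 15.51/33.51 = 6.39 V.

Unloaded: 6.90 V; loaded: 6.39 V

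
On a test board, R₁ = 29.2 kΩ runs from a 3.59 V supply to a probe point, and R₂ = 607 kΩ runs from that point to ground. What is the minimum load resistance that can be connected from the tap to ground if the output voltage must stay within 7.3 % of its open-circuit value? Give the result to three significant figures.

R_L(min) ≈ 354 kΩ

Output resistance R_th = R₁‖R₂ = (29.2 × 607)/636.2 = 27.86 kΩ.
The fractional drop is R_th/(R_th + R_L); requiring this ≤ 0.0730 gives R_L ≥ R_th(1/0.0730 − 1) = 27.86 × 12.70 = 354 kΩ.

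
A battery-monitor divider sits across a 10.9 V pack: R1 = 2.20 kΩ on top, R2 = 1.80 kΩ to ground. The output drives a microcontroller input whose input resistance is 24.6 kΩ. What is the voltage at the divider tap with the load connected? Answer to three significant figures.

V_out ≈ 4.72 V

The load sits in parallel with R2: R2‖R_L = (1.80 × 24.6) / (1.80 + 24.6) = 1.677 kΩ.
V_out = 10.9 × 1.677 / (2.20 + 1.677) = 10.9 × 1.677/3.877 = 4.72 V.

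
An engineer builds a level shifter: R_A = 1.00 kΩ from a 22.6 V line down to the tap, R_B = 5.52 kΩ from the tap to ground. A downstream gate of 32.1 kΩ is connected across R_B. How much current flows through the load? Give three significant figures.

R_B‖R_L = 4.710 kΩ; V_out = 22.6 × 4.710/5.710 = 18.64 V.
I_L = V_out / R_L = 18.64 / 32.1 kΩ = 0.581 mA.

I_L ≈ 0.581 mA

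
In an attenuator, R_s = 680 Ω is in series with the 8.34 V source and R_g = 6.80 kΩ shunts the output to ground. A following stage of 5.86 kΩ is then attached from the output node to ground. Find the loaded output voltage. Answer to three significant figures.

V_out ≈ 6.86 V

The load sits in parallel with R_g: R_g‖R_L = (6800 × 5860) / (6800 + 5860) = 3148 Ω.
V_out = 8.34 × 3148 / (680 + 3148) = 8.34 × 3148/3828 = 6.86 V.
(Unloaded it would have been 7.58 V.)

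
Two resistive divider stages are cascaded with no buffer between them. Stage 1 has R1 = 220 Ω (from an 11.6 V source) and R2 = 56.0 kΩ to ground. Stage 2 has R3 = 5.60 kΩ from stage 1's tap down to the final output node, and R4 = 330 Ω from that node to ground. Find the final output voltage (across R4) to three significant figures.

V_out ≈ 0.620 V

Stage 2 presents R3+R4 = 5930 Ω as a load on stage 1's tap.
Stage 1's lower leg becomes R2‖(R3+R4) = 5362 Ω, so V_mid = 11.6 × 5362/5582 = 11.14 V.
Stage 2 is itself unloaded: V_out = V_mid × R4/(R3+R4) = 11.14 × 330/5930 = 0.620 V.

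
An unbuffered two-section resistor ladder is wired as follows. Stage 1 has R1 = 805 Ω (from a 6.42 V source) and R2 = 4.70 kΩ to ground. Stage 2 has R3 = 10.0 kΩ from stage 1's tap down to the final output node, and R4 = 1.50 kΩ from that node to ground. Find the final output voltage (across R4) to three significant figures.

V_out ≈ 0.675 V

Stage 2 presents R3+R4 = 11500 Ω as a load on stage 1's tap.
Stage 1's lower leg becomes R2‖(R3+R4) = 3336 Ω, so V_mid = 6.42 × 3336/4141 = 5.172 V.
Stage 2 is itself unloaded: V_out = V_mid × R4/(R3+R4) = 5.172 × 1500/11500 = 0.675 V.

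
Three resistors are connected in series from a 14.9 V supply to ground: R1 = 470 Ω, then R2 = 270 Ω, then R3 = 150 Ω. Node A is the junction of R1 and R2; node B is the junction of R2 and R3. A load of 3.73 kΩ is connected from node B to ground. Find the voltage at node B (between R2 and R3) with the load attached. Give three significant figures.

V ≈ 2.43 V

At node B, R3 is in parallel with the load: R3‖R_L = 144.2 Ω.
Below node A the resistance is R2 + (R3‖R_L) = 414.2 Ω, so V_A = 14.9 × 414.2/884.2 = 6.980 V.
Then V_B = V_A × (R3‖R_L)/(R2 + R3‖R_L) = 6.980 × 144.2/414.2 = 2.43 V.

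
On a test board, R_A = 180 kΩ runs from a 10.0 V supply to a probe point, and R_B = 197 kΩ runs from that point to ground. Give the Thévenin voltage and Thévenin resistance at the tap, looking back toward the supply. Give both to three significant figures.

V_th = 5.23 V, R_th = 94.1 kΩ

V_th is the open-circuit tap voltage: 10.0 × 197/(180 + 197) = 5.23 V.
With the supply zeroed, R_A and R_B appear in parallel from the tap: R_th = R_A‖R_B = (180 × 197)/377.0 = 94.1 kΩ.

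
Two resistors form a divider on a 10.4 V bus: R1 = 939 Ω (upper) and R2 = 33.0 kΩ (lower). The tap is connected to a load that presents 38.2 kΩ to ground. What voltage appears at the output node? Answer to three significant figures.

The load sits in parallel with R2: R2‖R_L = (33000 × 38200) / (33000 + 38200) = 17710 Ω.
V_out = 10.4 × 17710 / (939 + 17710) = 10.4 × 17710/18640 = 9.88 V.
(Unloaded it would have been 10.1 V.)

V_out ≈ 9.88 V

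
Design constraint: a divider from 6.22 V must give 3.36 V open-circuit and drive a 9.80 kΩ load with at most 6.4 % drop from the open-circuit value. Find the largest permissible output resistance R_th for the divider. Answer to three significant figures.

Loading drop = R_th/(R_th + R_L) ≤ 0.0640, so R_th ≤ R_L · ε/(1−ε) = 9.80 kΩ × 0.0640/0.9360 = 670 Ω.

R_th ≤ 670 Ω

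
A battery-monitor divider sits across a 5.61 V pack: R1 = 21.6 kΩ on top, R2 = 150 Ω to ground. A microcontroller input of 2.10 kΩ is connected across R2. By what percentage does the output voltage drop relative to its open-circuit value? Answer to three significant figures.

The divider's output (Thévenin) resistance is R1‖R2 = 149.0 Ω.
Fractional drop under load = R_th/(R_th + R_L) = 149.0 / (149.0 + 2100) = 0.06624.
So the output falls by 6.62 %.

6.62 %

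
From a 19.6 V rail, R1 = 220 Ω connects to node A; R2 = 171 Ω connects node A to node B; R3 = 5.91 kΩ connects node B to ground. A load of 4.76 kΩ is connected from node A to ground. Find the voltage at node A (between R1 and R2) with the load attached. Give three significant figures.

Below node A the series string R2+R3 = 6081 Ω sits in parallel with the 4760 Ω load: 2670 Ω.
V_A = 19.6 × 2670/(220 + 2670) = 18.1 V.

V ≈ 18.1 V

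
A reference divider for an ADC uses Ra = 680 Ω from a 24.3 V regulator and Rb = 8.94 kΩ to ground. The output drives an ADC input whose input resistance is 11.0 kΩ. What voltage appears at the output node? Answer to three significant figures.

The load sits in parallel with Rb: Rb‖R_L = (8940 × 11000) / (8940 + 11000) = 4932 Ω.
V_out = 24.3 × 4932 / (680 + 4932) = 24.3 × 4932/5612 = 21.4 V.

V_out ≈ 21.4 V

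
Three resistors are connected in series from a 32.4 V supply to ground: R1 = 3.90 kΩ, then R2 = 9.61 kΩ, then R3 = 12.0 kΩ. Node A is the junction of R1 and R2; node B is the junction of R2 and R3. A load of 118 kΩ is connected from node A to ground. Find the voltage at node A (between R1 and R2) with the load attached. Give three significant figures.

Below node A the series string R2+R3 = 21.61 kΩ sits in parallel with the 118 kΩ load: 18.27 kΩ.
V_A = 32.4 × 18.27/(3.90 + 18.27) = 26.7 V.

V ≈ 26.7 V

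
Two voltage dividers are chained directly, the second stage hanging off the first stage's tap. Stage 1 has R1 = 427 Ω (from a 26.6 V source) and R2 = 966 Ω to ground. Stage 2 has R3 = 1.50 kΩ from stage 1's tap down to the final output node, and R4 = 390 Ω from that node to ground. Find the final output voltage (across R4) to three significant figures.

V_out ≈ 3.29 V

Stage 2 presents R3+R4 = 1890 Ω as a load on stage 1's tap.
Stage 1's lower leg becomes R2‖(R3+R4) = 639.3 Ω, so V_mid = 26.6 × 639.3/1066 = 15.95 V.
Stage 2 is itself unloaded: V_out = V_mid × R4/(R3+R4) = 15.95 × 390/1890 = 3.29 V.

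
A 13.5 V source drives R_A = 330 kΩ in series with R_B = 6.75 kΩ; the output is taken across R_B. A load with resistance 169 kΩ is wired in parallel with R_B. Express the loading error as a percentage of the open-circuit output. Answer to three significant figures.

The divider's output (Thévenin) resistance is R_A‖R_B = 6.615 kΩ.
Fractional drop under load = R_th/(R_th + R_L) = 6.615 / (6.615 + 169) = 0.03767.
So the output falls by 3.77 %.

3.77 %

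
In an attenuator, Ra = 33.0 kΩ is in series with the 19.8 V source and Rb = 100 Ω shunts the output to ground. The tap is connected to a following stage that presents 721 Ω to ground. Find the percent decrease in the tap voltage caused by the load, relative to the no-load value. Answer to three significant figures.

12.1 %

The divider's output (Thévenin) resistance is Ra‖Rb = 99.70 Ω.
Fractional drop under load = R_th/(R_th + R_L) = 99.70 / (99.70 + 721) = 0.1215.
So the output falls by 12.1 %.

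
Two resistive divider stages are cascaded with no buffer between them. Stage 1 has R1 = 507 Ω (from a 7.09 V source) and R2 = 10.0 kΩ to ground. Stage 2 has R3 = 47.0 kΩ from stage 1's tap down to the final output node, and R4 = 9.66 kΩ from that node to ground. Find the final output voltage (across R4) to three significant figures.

V_out ≈ 1.14 V

Stage 2 presents R3+R4 = 56660 Ω as a load on stage 1's tap.
Stage 1's lower leg becomes R2‖(R3+R4) = 8500 Ω, so V_mid = 7.09 × 8500/9007 = 6.691 V.
Stage 2 is itself unloaded: V_out = V_mid × R4/(R3+R4) = 6.691 × 9660/56660 = 1.14 V.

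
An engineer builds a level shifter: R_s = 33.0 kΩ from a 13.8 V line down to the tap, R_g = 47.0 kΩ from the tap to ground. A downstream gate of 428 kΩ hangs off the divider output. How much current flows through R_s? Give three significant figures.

R_g‖R_L = 42.35 kΩ, so the source sees R_s + R_g‖R_L = 75.35 kΩ.
I = 13.8 V / 75.35 kΩ = 0.183 mA.

I ≈ 0.183 mA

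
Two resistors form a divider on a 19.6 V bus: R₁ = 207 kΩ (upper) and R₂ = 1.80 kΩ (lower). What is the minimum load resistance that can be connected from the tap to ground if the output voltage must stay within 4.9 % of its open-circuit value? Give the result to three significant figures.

R_L(min) ≈ 34.6 kΩ

Output resistance R_th = R₁‖R₂ = (207 × 1.80)/208.8 = 1.784 kΩ.
The fractional drop is R_th/(R_th + R_L); requiring this ≤ 0.0490 gives R_L ≥ R_th(1/0.0490 − 1) = 1.784 × 19.41 = 34.6 kΩ.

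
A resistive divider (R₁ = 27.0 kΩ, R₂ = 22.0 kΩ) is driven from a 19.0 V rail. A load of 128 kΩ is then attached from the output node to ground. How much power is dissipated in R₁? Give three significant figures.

Total resistance from the source is R₁ + (R₂‖R_L) = 45.77 kΩ, so I = 19.0/45.77 kΩ = 0.4151 mA.
P = I²·R₁ = (0.4151 mA)² × 27.0 kΩ = 4.65 mW.

P ≈ 4.65 mW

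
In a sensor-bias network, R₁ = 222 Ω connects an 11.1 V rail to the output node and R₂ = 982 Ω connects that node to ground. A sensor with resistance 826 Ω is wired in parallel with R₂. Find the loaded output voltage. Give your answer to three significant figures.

The load sits in parallel with R₂: R₂‖R_L = (982 × 826) / (982 + 826) = 448.6 Ω.
V_out = 11.1 × 448.6 / (222 + 448.6) = 11.1 × 448.6/670.6 = 7.43 V.

V_out ≈ 7.43 V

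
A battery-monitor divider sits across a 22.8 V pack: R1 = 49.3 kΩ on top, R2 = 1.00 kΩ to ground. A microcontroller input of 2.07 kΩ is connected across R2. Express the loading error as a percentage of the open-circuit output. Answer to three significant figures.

32.1 %

Unloaded V = 22.8 × 1.00/50.30 = 0.4533 V.
Loaded: R2‖R_L = 0.6743 kΩ, giving V = 22.8 × 0.6743/49.97 = 0.3076 V.
Drop = (0.4533 − 0.3076) / 0.4533 = 32.1 %.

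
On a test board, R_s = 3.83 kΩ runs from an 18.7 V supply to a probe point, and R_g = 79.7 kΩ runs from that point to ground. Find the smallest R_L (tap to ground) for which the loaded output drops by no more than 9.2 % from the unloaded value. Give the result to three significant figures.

Output resistance R_th = R_s‖R_g = (3.83 × 79.7)/83.53 = 3.654 kΩ.
The fractional drop is R_th/(R_th + R_L); requiring this ≤ 0.0920 gives R_L ≥ R_th(1/0.0920 − 1) = 3.654 × 9.870 = 36.1 kΩ.

R_L(min) ≈ 36.1 kΩ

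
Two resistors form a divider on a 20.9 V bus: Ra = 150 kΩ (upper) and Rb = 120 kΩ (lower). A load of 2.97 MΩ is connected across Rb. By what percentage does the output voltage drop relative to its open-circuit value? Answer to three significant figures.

The divider's output (Thévenin) resistance is Ra‖Rb = 66.67 kΩ.
Fractional drop under load = R_th/(R_th + R_L) = 66.67 / (66.67 + 2970) = 0.02195.
So the output falls by 2.20 %.

2.20 %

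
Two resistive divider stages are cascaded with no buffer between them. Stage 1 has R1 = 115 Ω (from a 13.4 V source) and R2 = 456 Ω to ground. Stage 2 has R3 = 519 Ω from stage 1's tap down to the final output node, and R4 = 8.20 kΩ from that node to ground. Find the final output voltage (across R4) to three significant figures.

V_out ≈ 9.96 V

Stage 2 presents R3+R4 = 8719 Ω as a load on stage 1's tap.
Stage 1's lower leg becomes R2‖(R3+R4) = 433.3 Ω, so V_mid = 13.4 × 433.3/548.3 = 10.59 V.
Stage 2 is itself unloaded: V_out = V_mid × R4/(R3+R4) = 10.59 × 8200/8719 = 9.96 V.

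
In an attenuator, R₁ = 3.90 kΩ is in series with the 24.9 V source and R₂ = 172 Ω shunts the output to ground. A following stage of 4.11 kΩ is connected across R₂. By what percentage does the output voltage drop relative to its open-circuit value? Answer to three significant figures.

3.85 %

The divider's output (Thévenin) resistance is R₁‖R₂ = 164.7 Ω.
Fractional drop under load = R_th/(R_th + R_L) = 164.7 / (164.7 + 4110) = 0.03854.
So the output falls by 3.85 %.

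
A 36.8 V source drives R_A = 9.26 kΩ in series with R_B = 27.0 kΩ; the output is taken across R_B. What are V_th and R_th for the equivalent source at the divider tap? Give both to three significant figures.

V_th is the open-circuit tap voltage: 36.8 × 27.0/(9.26 + 27.0) = 27.4 V.
With the supply zeroed, R_A and R_B appear in parallel from the tap: R_th = R_A‖R_B = (9.26 × 27.0)/36.26 = 6.90 kΩ.

V_th = 27.4 V, R_th = 6.90 kΩ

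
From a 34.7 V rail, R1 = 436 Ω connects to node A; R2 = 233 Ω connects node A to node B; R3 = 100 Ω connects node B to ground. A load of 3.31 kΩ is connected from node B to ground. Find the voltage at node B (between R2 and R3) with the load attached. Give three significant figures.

At node B, R3 is in parallel with the load: R3‖R_L = 97.07 Ω.
Below node A the resistance is R2 + (R3‖R_L) = 330.1 Ω, so V_A = 34.7 × 330.1/766.1 = 14.95 V.
Then V_B = V_A × (R3‖R_L)/(R2 + R3‖R_L) = 14.95 × 97.07/330.1 = 4.40 V.

V ≈ 4.40 V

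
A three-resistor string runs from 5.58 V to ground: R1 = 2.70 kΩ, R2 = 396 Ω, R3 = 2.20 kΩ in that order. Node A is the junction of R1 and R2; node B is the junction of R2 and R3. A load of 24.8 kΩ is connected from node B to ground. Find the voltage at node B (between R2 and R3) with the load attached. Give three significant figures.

V ≈ 2.20 V

At node B, R3 is in parallel with the load: R3‖R_L = 2021 Ω.
Below node A the resistance is R2 + (R3‖R_L) = 2417 Ω, so V_A = 5.58 × 2417/5117 = 2.636 V.
Then V_B = V_A × (R3‖R_L)/(R2 + R3‖R_L) = 2.636 × 2021/2417 = 2.20 V.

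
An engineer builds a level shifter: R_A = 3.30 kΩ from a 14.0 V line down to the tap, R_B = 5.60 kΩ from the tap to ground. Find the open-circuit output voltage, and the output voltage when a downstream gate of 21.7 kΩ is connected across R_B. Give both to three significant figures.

Unloaded: 8.81 V; loaded: 8.04 V

Open-circuit: V = 14.0 × 5.60/(3.30 + 5.60) = 8.81 V.
With the load, R_B becomes R_B‖R_L = 4.451 kΩ, so V = 14.0 × 4.451/7.751 = 8.04 V.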